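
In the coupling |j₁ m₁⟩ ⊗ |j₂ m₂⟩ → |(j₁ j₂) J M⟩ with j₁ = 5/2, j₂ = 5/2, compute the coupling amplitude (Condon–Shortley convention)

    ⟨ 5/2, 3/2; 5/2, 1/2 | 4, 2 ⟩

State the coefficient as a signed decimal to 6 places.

√[9·1!4!4!/10! · 4!1!3!2!6!2!] = √(20736/35)
  +(−1)^0/∏(0,1,1,3,3,1)! = 1/36  (running 1/36)
  +(−1)^1/∏(1,0,0,2,4,2)! = -1/96  (running 5/288)
⟨..|..⟩ = √(20736/35)·(5/288) = +0.422577

+√(5/28) = +0.422577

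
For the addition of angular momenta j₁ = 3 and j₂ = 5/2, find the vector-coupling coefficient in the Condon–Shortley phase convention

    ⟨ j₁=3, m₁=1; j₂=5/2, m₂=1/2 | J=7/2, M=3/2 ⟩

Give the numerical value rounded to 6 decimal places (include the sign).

−√(5/21) ≈ -0.487950

triangle: 2!·4!·3!/10! = 288/3628800
(j±m)!: 4!·2!·3!·2!·5!·2! = 138240
prefactor² = (2J+1)·Δ·N² = 3072/35
  k=0: +1/(0!·2!·2!·3!·2!·0!) = 1/48
  k=1: −1/(1!·1!·1!·2!·3!·1!) = -1/12
  k=2: +1/(2!·0!·0!·1!·4!·2!) = 1/96
Σ = -5/96  ⇒  CG² = 3072/35·(-5/96)² = 5/21
CG = −√(5/21) = -0.487950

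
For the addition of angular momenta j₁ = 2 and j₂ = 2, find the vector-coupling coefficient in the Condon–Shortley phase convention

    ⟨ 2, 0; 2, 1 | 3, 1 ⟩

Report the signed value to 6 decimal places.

triangle: 1!·3!·3!/8! = 36/40320
(j±m)!: 2!·2!·3!·1!·4!·2! = 1152
prefactor² = (2J+1)·Δ·N² = 36/5
  k=0: +1/(0!·1!·2!·3!·1!·0!) = 1/12
  k=1: −1/(1!·0!·1!·2!·2!·1!) = -1/4
Σ = -1/6  ⇒  CG² = 36/5·(-1/6)² = 1/5
CG = −√(1/5) = -0.447214

−√(1/5) = -0.447214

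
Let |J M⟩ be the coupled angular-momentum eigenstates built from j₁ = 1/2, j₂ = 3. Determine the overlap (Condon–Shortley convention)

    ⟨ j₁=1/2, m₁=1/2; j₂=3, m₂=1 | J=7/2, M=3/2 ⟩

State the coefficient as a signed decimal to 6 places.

√[8·0!1!6!/8! · 1!0!4!2!5!2!] = √(11520/7)
  +(−1)^0/∏(0,0,0,4,1,2)! = 1/48  (running 1/48)
⟨..|..⟩ = √(11520/7)·(1/48) = +0.845154

+√(5/7) = +0.845154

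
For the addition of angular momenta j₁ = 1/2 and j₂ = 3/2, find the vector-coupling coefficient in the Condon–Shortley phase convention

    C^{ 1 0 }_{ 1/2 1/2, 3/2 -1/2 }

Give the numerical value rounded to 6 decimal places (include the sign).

+√(1/2) = +0.707107

j₁+j₂−J=1  J+j₁−j₂=0  J−j₁+j₂=2  j₁+j₂+J+1=4
(j₁±m₁, j₂±m₂, J±M) = (1,0,1,2,1,1)
P² = 1/2
sum k=0..0:
  [0] +1/1 = 1
S = 1
C² = P²·S² = 1/2 ; C = +0.707107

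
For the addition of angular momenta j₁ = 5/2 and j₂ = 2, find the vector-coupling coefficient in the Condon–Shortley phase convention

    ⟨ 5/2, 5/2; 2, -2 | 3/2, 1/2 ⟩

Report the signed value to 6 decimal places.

√[4·3!2!1!/7! · 5!0!0!4!2!1!] = √(384/7)
  +(−1)^0/∏(0,3,0,0,2,1)! = 1/12  (running 1/12)
⟨..|..⟩ = √(384/7)·(1/12) = +0.617213

+0.617213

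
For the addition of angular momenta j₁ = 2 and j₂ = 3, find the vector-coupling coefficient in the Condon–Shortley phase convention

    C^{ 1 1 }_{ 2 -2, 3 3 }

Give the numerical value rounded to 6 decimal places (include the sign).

√[3·4!0!2!/7! · 0!4!6!0!2!0!] = √(6912/7)
  +(−1)^4/∏(4,0,0,2,0,0)! = 1/48  (running 1/48)
⟨..|..⟩ = √(6912/7)·(1/48) = +0.654654

+√(3/7) ≈ +0.654654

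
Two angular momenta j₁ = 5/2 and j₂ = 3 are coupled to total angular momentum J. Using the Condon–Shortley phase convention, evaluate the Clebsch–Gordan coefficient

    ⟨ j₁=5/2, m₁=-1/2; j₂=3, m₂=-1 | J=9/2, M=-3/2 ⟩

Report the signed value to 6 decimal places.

+√(5/231) = +0.147122

triangle: 1!·4!·5!/11! = 2880/39916800
(j±m)!: 2!·3!·2!·4!·3!·6! = 2488320
prefactor² = (2J+1)·Δ·N² = 138240/77
  k=0: +1/(0!·1!·3!·2!·1!·3!) = 1/72
  k=1: −1/(1!·0!·2!·1!·2!·4!) = -1/96
Σ = 1/288  ⇒  CG² = 138240/77·1/288² = 5/231
CG = +√(5/231) = +0.147122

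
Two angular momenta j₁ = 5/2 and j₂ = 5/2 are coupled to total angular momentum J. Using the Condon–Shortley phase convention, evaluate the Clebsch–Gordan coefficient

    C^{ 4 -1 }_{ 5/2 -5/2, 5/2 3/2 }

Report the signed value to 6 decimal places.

−√(1/7) = -0.377964

j₁+j₂−J=1  J+j₁−j₂=4  J−j₁+j₂=4  j₁+j₂+J+1=10
(j₁±m₁, j₂±m₂, J±M) = (0,5,4,1,3,5)
P² = 20736/7
sum k=1..1:
  [1] −1/144 = -1/144
S = -1/144
C² = P²·S² = 1/7 ; C = -0.377964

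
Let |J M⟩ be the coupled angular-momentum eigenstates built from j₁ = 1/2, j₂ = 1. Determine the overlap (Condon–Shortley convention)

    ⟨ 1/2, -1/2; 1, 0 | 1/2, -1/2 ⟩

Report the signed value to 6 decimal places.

-0.577350  (= −√(1/3))

j₁+j₂−J=1  J+j₁−j₂=0  J−j₁+j₂=1  j₁+j₂+J+1=3
(j₁±m₁, j₂±m₂, J±M) = (0,1,1,1,0,1)
P² = 1/3
sum k=1..1:
  [1] −1/1 = -1
S = -1
C² = P²·S² = 1/3 ; C = -0.577350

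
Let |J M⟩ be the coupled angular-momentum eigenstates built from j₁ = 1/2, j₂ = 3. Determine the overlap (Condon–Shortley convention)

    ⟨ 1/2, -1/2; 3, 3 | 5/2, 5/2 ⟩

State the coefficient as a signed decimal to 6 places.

j₁+j₂−J=1  J+j₁−j₂=0  J−j₁+j₂=5  j₁+j₂+J+1=7
(j₁±m₁, j₂±m₂, J±M) = (0,1,6,0,5,0)
P² = 86400/7
sum k=1..1:
  [1] −1/120 = -1/120
S = -1/120
C² = P²·S² = 6/7 ; C = -0.925820

-0.925820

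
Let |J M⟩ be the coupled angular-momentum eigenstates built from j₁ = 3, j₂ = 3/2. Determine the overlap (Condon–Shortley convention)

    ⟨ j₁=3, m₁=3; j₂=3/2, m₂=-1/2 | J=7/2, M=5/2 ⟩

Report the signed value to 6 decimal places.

+0.617213

√[8·1!5!2!/9! · 6!0!1!2!6!1!] = √(38400/7)
  +(−1)^0/∏(0,1,0,1,5,1)! = 1/120  (running 1/120)
⟨..|..⟩ = √(38400/7)·(1/120) = +0.617213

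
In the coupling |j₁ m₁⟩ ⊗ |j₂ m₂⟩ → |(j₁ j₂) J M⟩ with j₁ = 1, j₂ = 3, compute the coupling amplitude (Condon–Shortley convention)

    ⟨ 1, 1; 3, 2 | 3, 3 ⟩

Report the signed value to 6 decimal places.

j₁+j₂−J=1  J+j₁−j₂=1  J−j₁+j₂=5  j₁+j₂+J+1=8
(j₁±m₁, j₂±m₂, J±M) = (2,0,5,1,6,0)
P² = 3600
sum k=0..0:
  [0] +1/120 = 1/120
S = 1/120
C² = P²·S² = 1/4 ; C = +0.500000

+0.500000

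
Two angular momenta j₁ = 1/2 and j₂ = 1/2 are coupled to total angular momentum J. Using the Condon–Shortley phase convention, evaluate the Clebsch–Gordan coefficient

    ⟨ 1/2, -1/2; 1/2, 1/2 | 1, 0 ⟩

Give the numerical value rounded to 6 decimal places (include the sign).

+0.707107

√[3·0!1!1!/3! · 0!1!1!0!1!1!] = √(1/2)
  +(−1)^0/∏(0,0,1,1,0,0)! = 1  (running 1)
⟨..|..⟩ = √(1/2)·(1) = +0.707107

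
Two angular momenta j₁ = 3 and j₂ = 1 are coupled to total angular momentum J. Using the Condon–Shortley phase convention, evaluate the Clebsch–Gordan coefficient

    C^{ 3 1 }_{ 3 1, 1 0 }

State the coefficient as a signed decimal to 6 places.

+√(1/12) ≈ +0.288675

√[7·1!5!1!/8! · 4!2!1!1!4!2!] = √(48)
  +(−1)^0/∏(0,1,2,1,3,0)! = 1/12  (running 1/12)
  +(−1)^1/∏(1,0,1,0,4,1)! = -1/24  (running 1/24)
⟨..|..⟩ = √(48)·(1/24) = +0.288675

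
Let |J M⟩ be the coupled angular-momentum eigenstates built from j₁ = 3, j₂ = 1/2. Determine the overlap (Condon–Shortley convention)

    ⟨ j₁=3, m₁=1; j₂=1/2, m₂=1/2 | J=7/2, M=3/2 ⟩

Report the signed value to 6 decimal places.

+√(5/7) ≈ +0.845154

√[8·0!6!1!/8! · 4!2!1!0!5!2!] = √(11520/7)
  +(−1)^0/∏(0,0,2,1,4,0)! = 1/48  (running 1/48)
⟨..|..⟩ = √(11520/7)·(1/48) = +0.845154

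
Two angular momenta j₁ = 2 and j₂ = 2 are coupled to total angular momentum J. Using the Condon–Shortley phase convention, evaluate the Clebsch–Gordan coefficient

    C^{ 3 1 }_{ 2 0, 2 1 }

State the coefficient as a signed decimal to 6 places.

√[7·1!3!3!/8! · 2!2!3!1!4!2!] = √(36/5)
  +(−1)^0/∏(0,1,2,3,1,0)! = 1/12  (running 1/12)
  +(−1)^1/∏(1,0,1,2,2,1)! = -1/4  (running -1/6)
⟨..|..⟩ = √(36/5)·(-1/6) = -0.447214

−√(1/5) ≈ -0.447214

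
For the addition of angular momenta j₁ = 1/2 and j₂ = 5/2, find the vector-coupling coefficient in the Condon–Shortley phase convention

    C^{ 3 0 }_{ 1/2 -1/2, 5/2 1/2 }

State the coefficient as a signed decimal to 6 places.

+√(1/2) ≈ +0.707107

√[7·0!1!5!/7! · 0!1!3!2!3!3!] = √(72)
  +(−1)^0/∏(0,0,1,3,0,2)! = 1/12  (running 1/12)
⟨..|..⟩ = √(72)·(1/12) = +0.707107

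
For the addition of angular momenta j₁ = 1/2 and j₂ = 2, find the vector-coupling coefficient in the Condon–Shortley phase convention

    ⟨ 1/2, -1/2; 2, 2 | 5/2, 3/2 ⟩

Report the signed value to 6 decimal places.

triangle: 0!·1!·4!/6! = 24/720
(j±m)!: 0!·1!·4!·0!·4!·1! = 576
prefactor² = (2J+1)·Δ·N² = 576/5
  k=0: +1/(0!·0!·1!·4!·0!·0!) = 1/24
Σ = 1/24  ⇒  CG² = 576/5·1/24² = 1/5
CG = +√(1/5) = +0.447214

+√(1/5) = +0.447214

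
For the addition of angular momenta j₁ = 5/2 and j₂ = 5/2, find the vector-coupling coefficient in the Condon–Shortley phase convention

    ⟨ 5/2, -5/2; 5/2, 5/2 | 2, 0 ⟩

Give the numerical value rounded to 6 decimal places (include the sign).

-0.545545  (= −√(25/84))

√[5·3!2!2!/8! · 0!5!5!0!2!2!] = √(1200/7)
  +(−1)^3/∏(3,0,2,2,0,0)! = -1/24  (running -1/24)
⟨..|..⟩ = √(1200/7)·(-1/24) = -0.545545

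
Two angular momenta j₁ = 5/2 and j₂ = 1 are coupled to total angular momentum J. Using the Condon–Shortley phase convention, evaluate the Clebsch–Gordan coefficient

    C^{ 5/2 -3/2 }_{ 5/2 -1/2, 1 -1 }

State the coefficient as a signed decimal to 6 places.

+√(16/35) ≈ +0.676123

j₁+j₂−J=1  J+j₁−j₂=4  J−j₁+j₂=1  j₁+j₂+J+1=7
(j₁±m₁, j₂±m₂, J±M) = (2,3,0,2,1,4)
P² = 576/35
sum k=0..0:
  [0] +1/6 = 1/6
S = 1/6
C² = P²·S² = 16/35 ; C = +0.676123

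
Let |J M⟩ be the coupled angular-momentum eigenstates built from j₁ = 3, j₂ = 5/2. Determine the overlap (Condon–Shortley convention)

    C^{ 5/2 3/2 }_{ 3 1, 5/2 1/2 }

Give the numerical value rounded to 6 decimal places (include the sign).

j₁+j₂−J=3  J+j₁−j₂=3  J−j₁+j₂=2  j₁+j₂+J+1=9
(j₁±m₁, j₂±m₂, J±M) = (4,2,3,2,4,1)
P² = 576/35
sum k=1..2:
  [1] −1/8 = -1/8
  [2] +1/12 = 1/12
S = -1/24
C² = P²·S² = 1/35 ; C = -0.169031

−√(1/35) ≈ -0.169031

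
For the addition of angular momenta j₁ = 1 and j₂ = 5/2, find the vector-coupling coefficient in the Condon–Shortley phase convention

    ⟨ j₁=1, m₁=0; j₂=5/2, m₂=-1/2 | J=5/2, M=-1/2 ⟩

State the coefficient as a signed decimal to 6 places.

j₁+j₂−J=1  J+j₁−j₂=1  J−j₁+j₂=4  j₁+j₂+J+1=7
(j₁±m₁, j₂±m₂, J±M) = (1,1,2,3,2,3)
P² = 144/35
sum k=0..1:
  [0] +1/4 = 1/4
  [1] −1/6 = -1/6
S = 1/12
C² = P²·S² = 1/35 ; C = +0.169031

+0.169031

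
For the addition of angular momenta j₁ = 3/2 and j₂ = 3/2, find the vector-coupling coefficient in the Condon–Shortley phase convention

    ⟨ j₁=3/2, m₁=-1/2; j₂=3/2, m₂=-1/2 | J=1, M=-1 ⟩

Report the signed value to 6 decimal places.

√[3·2!1!1!/5! · 1!2!1!2!0!2!] = √(2/5)
  +(−1)^1/∏(1,1,1,0,0,1)! = -1  (running -1)
⟨..|..⟩ = √(2/5)·(-1) = -0.632456

-0.632456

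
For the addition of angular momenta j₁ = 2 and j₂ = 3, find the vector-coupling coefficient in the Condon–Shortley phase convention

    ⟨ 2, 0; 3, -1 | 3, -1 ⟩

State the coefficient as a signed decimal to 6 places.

−√(3/20) = -0.387298

j₁+j₂−J=2  J+j₁−j₂=2  J−j₁+j₂=4  j₁+j₂+J+1=9
(j₁±m₁, j₂±m₂, J±M) = (2,2,2,4,2,4)
P² = 256/15
sum k=0..2:
  [0] +1/16 = 1/16
  [1] −1/6 = -1/6
  [2] +1/96 = 1/96
S = -3/32
C² = P²·S² = 3/20 ; C = -0.387298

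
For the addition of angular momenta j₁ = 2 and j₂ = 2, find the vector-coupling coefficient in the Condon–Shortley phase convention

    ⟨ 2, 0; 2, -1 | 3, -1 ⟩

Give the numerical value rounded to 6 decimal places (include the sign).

+√(1/5) ≈ +0.447214

√[7·1!3!3!/8! · 2!2!1!3!2!4!] = √(36/5)
  +(−1)^0/∏(0,1,2,1,1,2)! = 1/4  (running 1/4)
  +(−1)^1/∏(1,0,1,0,2,3)! = -1/12  (running 1/6)
⟨..|..⟩ = √(36/5)·(1/6) = +0.447214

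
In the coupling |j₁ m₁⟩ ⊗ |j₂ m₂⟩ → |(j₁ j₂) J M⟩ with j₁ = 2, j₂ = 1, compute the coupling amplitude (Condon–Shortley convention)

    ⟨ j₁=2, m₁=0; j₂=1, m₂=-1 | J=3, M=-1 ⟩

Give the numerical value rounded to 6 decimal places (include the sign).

triangle: 0!×4!×2!/7! = 48/5040
(j±m)!: 2!×2!×0!×2!×2!×4! = 384
prefactor² = (2J+1)×Δ×N² = 128/5
  k=0: +1/(0!×0!×2!×0!×2!×2!) = 1/8
Σ = 1/8  ⇒  CG² = 128/5×1/8² = 2/5
CG = +√(2/5) = +0.632456

+0.632456  (= +√(2/5))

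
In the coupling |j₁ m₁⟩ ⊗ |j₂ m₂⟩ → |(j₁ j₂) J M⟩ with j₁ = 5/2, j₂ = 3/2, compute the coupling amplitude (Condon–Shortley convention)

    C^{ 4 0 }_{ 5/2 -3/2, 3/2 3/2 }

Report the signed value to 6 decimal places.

+0.267261  (= +√(1/14))

j₁+j₂−J=0  J+j₁−j₂=5  J−j₁+j₂=3  j₁+j₂+J+1=9
(j₁±m₁, j₂±m₂, J±M) = (1,4,3,0,4,4)
P² = 10368/7
sum k=0..0:
  [0] +1/144 = 1/144
S = 1/144
C² = P²·S² = 1/14 ; C = +0.267261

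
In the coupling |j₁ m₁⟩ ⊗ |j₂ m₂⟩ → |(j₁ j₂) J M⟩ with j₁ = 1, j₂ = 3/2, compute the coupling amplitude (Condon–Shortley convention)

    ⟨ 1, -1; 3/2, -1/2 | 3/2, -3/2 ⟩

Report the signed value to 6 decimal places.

−√(2/5) = -0.632456

triangle: 1!·1!·2!/5! = 2/120
(j±m)!: 0!·2!·1!·2!·0!·3! = 24
prefactor² = (2J+1)·Δ·N² = 8/5
  k=1: −1/(1!·0!·1!·0!·0!·2!) = -1/2
Σ = -1/2  ⇒  CG² = 8/5·(-1/2)² = 2/5
CG = −√(2/5) = -0.632456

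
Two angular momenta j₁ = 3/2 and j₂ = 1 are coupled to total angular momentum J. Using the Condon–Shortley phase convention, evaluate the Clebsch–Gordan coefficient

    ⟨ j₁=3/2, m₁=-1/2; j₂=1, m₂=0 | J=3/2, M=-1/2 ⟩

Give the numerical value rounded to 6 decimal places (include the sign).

-0.258199

triangle: 1!*2!*1!/5! = 2/120
(j±m)!: 1!*2!*1!*1!*1!*2! = 4
prefactor² = (2J+1)*Δ*N² = 4/15
  k=0: +1/(0!*1!*2!*1!*0!*0!) = 1/2
  k=1: −1/(1!*0!*1!*0!*1!*1!) = -1
Σ = -1/2  ⇒  CG² = 4/15*(-1/2)² = 1/15
CG = −√(1/15) = -0.258199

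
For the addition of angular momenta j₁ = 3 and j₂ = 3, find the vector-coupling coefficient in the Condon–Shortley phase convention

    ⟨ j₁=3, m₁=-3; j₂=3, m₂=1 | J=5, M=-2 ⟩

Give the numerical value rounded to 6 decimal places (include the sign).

−√(1/6) ≈ -0.408248

√[11·1!5!5!/12! · 0!6!4!2!3!7!] = √(345600)
  +(−1)^1/∏(1,0,5,3,0,2)! = -1/1440  (running -1/1440)
⟨..|..⟩ = √(345600)·(-1/1440) = -0.408248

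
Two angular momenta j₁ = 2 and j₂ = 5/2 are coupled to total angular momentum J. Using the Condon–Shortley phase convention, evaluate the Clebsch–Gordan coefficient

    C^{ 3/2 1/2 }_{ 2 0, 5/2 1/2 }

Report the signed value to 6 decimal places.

+√(2/35) = +0.239046

triangle: 3!*1!*2!/7! = 12/5040
(j±m)!: 2!*2!*3!*2!*2!*1! = 96
prefactor² = (2J+1)*Δ*N² = 32/35
  k=1: −1/(1!*2!*1!*2!*0!*0!) = -1/4
  k=2: +1/(2!*1!*0!*1!*1!*1!) = 1/2
Σ = 1/4  ⇒  CG² = 32/35*1/4² = 2/35
CG = +√(2/35) = +0.239046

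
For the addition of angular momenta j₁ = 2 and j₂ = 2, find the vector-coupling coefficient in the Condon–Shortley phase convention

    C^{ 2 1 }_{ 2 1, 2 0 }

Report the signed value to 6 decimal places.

-0.267261  (= −√(1/14))

triangle: 2!×2!×2!/7! = 8/5040
(j±m)!: 3!×1!×2!×2!×3!×1! = 144
prefactor² = (2J+1)×Δ×N² = 8/7
  k=0: +1/(0!×2!×1!×2!×1!×0!) = 1/4
  k=1: −1/(1!×1!×0!×1!×2!×1!) = -1/2
Σ = -1/4  ⇒  CG² = 8/7×(-1/4)² = 1/14
CG = −√(1/14) = -0.267261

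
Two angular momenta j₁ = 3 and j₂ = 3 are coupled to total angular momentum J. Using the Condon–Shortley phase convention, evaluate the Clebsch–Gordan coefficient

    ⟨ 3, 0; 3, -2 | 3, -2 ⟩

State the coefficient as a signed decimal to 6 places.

√[7·3!3!3!/10! · 3!3!1!5!1!5!] = √(216)
  +(−1)^0/∏(0,3,3,1,0,2)! = 1/72  (running 1/72)
  +(−1)^1/∏(1,2,2,0,1,3)! = -1/24  (running -1/36)
⟨..|..⟩ = √(216)·(-1/36) = -0.408248

-0.408248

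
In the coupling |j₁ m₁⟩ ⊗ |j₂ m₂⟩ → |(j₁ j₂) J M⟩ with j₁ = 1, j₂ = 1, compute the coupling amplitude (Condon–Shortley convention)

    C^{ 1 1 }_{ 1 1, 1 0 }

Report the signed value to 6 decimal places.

+√(1/2) = +0.707107

j₁+j₂−J=1  J+j₁−j₂=1  J−j₁+j₂=1  j₁+j₂+J+1=4
(j₁±m₁, j₂±m₂, J±M) = (2,0,1,1,2,0)
P² = 1/2
sum k=0..0:
  [0] +1/1 = 1
S = 1
C² = P²·S² = 1/2 ; C = +0.707107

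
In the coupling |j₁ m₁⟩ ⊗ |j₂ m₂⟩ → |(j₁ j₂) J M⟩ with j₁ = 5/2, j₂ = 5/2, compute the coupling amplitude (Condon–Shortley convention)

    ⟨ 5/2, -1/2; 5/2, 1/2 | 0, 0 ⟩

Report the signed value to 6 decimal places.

j₁+j₂−J=5  J+j₁−j₂=0  J−j₁+j₂=0  j₁+j₂+J+1=6
(j₁±m₁, j₂±m₂, J±M) = (2,3,3,2,0,0)
P² = 24
sum k=3..3:
  [3] −1/12 = -1/12
S = -1/12
C² = P²·S² = 1/6 ; C = -0.408248

-0.408248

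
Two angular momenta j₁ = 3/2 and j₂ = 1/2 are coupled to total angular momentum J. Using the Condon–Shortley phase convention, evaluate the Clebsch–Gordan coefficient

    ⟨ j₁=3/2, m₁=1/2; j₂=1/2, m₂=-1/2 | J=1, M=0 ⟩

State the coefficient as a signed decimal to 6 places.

triangle: 1!×2!×0!/4! = 2/24
(j±m)!: 2!×1!×0!×1!×1!×1! = 2
prefactor² = (2J+1)×Δ×N² = 1/2
  k=0: +1/(0!×1!×1!×0!×1!×0!) = 1
Σ = 1  ⇒  CG² = 1/2×1² = 1/2
CG = +√(1/2) = +0.707107

+√(1/2) ≈ +0.707107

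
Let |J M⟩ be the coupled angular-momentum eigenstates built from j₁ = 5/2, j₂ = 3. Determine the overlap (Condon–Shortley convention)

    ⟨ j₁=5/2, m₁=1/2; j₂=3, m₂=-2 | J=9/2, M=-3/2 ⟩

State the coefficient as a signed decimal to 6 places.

+0.604815

triangle: 1!×4!×5!/11! = 2880/39916800
(j±m)!: 3!×2!×1!×5!×3!×6! = 6220800
prefactor² = (2J+1)×Δ×N² = 345600/77
  k=0: +1/(0!×1!×2!×1!×2!×4!) = 1/96
  k=1: −1/(1!×0!×1!×0!×3!×5!) = -1/720
Σ = 13/1440  ⇒  CG² = 345600/77×13/1440² = 169/462
CG = +√(169/462) = +0.604815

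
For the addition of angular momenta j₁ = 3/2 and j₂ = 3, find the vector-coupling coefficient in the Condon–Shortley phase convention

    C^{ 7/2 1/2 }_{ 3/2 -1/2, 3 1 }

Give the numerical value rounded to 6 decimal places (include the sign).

triangle: 1!*2!*5!/9! = 240/362880
(j±m)!: 1!*2!*4!*2!*4!*3! = 13824
prefactor² = (2J+1)*Δ*N² = 512/7
  k=0: +1/(0!*1!*2!*4!*0!*1!) = 1/48
  k=1: −1/(1!*0!*1!*3!*1!*2!) = -1/12
Σ = -1/16  ⇒  CG² = 512/7*(-1/16)² = 2/7
CG = −√(2/7) = -0.534522

−√(2/7) ≈ -0.534522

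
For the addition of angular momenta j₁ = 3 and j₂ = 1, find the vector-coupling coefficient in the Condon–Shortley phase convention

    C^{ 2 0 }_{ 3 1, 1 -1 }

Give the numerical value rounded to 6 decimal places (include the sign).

triangle: 2!×4!×0!/7! = 48/5040
(j±m)!: 4!×2!×0!×2!×2!×2! = 384
prefactor² = (2J+1)×Δ×N² = 128/7
  k=0: +1/(0!×2!×2!×0!×2!×0!) = 1/8
Σ = 1/8  ⇒  CG² = 128/7×1/8² = 2/7
CG = +√(2/7) = +0.534522

+√(2/7) ≈ +0.534522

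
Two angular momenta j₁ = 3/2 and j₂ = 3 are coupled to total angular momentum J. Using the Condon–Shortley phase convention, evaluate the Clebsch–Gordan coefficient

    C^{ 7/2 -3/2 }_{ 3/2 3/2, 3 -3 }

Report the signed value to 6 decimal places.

+0.308607  (= +√(2/21))

j₁+j₂−J=1  J+j₁−j₂=2  J−j₁+j₂=5  j₁+j₂+J+1=9
(j₁±m₁, j₂±m₂, J±M) = (3,0,0,6,2,5)
P² = 38400/7
sum k=0..0:
  [0] +1/240 = 1/240
S = 1/240
C² = P²·S² = 2/21 ; C = +0.308607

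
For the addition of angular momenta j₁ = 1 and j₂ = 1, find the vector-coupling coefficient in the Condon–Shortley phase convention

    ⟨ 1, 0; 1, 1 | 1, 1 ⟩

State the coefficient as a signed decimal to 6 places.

j₁+j₂−J=1  J+j₁−j₂=1  J−j₁+j₂=1  j₁+j₂+J+1=4
(j₁±m₁, j₂±m₂, J±M) = (1,1,2,0,2,0)
P² = 1/2
sum k=1..1:
  [1] −1/1 = -1
S = -1
C² = P²·S² = 1/2 ; C = -0.707107

-0.707107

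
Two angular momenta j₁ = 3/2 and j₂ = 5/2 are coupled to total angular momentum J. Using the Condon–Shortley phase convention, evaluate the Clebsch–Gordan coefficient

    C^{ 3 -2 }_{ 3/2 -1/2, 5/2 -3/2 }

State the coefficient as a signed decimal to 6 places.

√[7·1!2!4!/8! · 1!2!1!4!1!5!] = √(48)
  +(−1)^0/∏(0,1,2,1,0,3)! = 1/12  (running 1/12)
  +(−1)^1/∏(1,0,1,0,1,4)! = -1/24  (running 1/24)
⟨..|..⟩ = √(48)·(1/24) = +0.288675

+√(1/12) ≈ +0.288675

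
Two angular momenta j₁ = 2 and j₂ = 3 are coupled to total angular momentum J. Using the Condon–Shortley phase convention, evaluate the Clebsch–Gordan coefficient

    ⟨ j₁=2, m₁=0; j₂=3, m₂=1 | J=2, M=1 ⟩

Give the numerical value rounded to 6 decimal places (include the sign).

+√(1/7) ≈ +0.377964

triangle: 3!·1!·3!/8! = 36/40320
(j±m)!: 2!·2!·4!·2!·3!·1! = 1152
prefactor² = (2J+1)·Δ·N² = 36/7
  k=1: −1/(1!·2!·1!·3!·0!·0!) = -1/12
  k=2: +1/(2!·1!·0!·2!·1!·1!) = 1/4
Σ = 1/6  ⇒  CG² = 36/7·1/6² = 1/7
CG = +√(1/7) = +0.377964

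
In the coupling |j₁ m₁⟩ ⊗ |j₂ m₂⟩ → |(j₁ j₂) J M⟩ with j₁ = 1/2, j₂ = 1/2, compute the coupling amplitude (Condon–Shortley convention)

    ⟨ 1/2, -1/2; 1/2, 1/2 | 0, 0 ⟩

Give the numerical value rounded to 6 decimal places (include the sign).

−√(1/2) ≈ -0.707107

triangle: 1!*0!*0!/2! = 1/2
(j±m)!: 0!*1!*1!*0!*0!*0! = 1
prefactor² = (2J+1)*Δ*N² = 1/2
  k=1: −1/(1!*0!*0!*0!*0!*0!) = -1
Σ = -1  ⇒  CG² = 1/2*(-1)² = 1/2
CG = −√(1/2) = -0.707107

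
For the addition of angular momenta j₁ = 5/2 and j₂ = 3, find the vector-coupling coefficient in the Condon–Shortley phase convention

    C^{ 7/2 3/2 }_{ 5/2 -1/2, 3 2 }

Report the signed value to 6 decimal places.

+√(2/21) = +0.308607

triangle: 2!×3!×4!/10! = 288/3628800
(j±m)!: 2!×3!×5!×1!×5!×2! = 345600
prefactor² = (2J+1)×Δ×N² = 1536/7
  k=1: −1/(1!×1!×2!×4!×1!×0!) = -1/48
  k=2: +1/(2!×0!×1!×3!×2!×1!) = 1/24
Σ = 1/48  ⇒  CG² = 1536/7×1/48² = 2/21
CG = +√(2/21) = +0.308607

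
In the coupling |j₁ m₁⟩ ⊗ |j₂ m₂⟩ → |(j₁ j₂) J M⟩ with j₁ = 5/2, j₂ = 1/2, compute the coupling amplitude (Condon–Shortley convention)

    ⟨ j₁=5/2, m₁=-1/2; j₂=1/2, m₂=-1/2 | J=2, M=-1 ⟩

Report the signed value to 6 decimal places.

j₁+j₂−J=1  J+j₁−j₂=4  J−j₁+j₂=0  j₁+j₂+J+1=6
(j₁±m₁, j₂±m₂, J±M) = (2,3,0,1,1,3)
P² = 12
sum k=0..0:
  [0] +1/6 = 1/6
S = 1/6
C² = P²·S² = 1/3 ; C = +0.577350

+√(1/3) = +0.577350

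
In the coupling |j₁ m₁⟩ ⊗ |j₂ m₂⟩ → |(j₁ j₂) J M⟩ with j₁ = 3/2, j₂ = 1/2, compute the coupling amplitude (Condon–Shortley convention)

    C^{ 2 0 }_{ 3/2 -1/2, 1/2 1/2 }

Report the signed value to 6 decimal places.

+0.707107  (= +√(1/2))

√[5·0!3!1!/5! · 1!2!1!0!2!2!] = √(2)
  +(−1)^0/∏(0,0,2,1,1,0)! = 1/2  (running 1/2)
⟨..|..⟩ = √(2)·(1/2) = +0.707107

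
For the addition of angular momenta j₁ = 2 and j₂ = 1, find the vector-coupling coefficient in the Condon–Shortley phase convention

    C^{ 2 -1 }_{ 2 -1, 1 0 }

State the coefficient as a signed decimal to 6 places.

j₁+j₂−J=1  J+j₁−j₂=3  J−j₁+j₂=1  j₁+j₂+J+1=6
(j₁±m₁, j₂±m₂, J±M) = (1,3,1,1,1,3)
P² = 3/2
sum k=0..1:
  [0] +1/6 = 1/6
  [1] −1/2 = -1/2
S = -1/3
C² = P²·S² = 1/6 ; C = -0.408248

−√(1/6) = -0.408248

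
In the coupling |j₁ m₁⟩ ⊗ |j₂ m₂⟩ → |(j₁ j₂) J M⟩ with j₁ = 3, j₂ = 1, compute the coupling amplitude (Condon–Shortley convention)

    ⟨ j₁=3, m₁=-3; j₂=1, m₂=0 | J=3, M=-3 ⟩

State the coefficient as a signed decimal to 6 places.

√[7·1!5!1!/8! · 0!6!1!1!0!6!] = √(10800)
  +(−1)^1/∏(1,0,5,0,0,1)! = -1/120  (running -1/120)
⟨..|..⟩ = √(10800)·(-1/120) = -0.866025

-0.866025  (= −√(3/4))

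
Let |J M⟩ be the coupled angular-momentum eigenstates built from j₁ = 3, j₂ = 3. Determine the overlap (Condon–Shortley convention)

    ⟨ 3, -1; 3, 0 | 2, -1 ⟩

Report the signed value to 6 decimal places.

+0.154303

triangle: 4!×2!×2!/9! = 96/362880
(j±m)!: 2!×4!×3!×3!×1!×3! = 10368
prefactor² = (2J+1)×Δ×N² = 96/7
  k=2: +1/(2!×2!×2!×1!×0!×1!) = 1/8
  k=3: −1/(3!×1!×1!×0!×1!×2!) = -1/12
Σ = 1/24  ⇒  CG² = 96/7×1/24² = 1/42
CG = +√(1/42) = +0.154303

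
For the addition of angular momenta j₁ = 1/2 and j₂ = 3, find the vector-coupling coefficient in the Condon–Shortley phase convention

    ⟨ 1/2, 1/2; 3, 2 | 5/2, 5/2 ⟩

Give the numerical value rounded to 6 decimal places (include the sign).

+0.377964

triangle: 1!*0!*5!/7! = 120/5040
(j±m)!: 1!*0!*5!*1!*5!*0! = 14400
prefactor² = (2J+1)*Δ*N² = 14400/7
  k=0: +1/(0!*1!*0!*5!*0!*0!) = 1/120
Σ = 1/120  ⇒  CG² = 14400/7*1/120² = 1/7
CG = +√(1/7) = +0.377964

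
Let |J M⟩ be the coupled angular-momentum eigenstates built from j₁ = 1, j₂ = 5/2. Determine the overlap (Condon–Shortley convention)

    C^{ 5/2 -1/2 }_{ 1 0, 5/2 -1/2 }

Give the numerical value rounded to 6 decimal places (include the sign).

+0.169031

j₁+j₂−J=1  J+j₁−j₂=1  J−j₁+j₂=4  j₁+j₂+J+1=7
(j₁±m₁, j₂±m₂, J±M) = (1,1,2,3,2,3)
P² = 144/35
sum k=0..1:
  [0] +1/4 = 1/4
  [1] −1/6 = -1/6
S = 1/12
C² = P²·S² = 1/35 ; C = +0.169031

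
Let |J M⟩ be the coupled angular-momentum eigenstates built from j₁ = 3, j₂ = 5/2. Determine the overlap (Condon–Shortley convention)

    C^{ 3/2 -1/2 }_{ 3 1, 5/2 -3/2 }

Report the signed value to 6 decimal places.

−√(7/30) ≈ -0.483046

√[4·4!2!1!/8! · 4!2!1!4!1!2!] = √(384/35)
  +(−1)^0/∏(0,4,2,1,0,0)! = 1/48  (running 1/48)
  +(−1)^1/∏(1,3,1,0,1,1)! = -1/6  (running -7/48)
⟨..|..⟩ = √(384/35)·(-7/48) = -0.483046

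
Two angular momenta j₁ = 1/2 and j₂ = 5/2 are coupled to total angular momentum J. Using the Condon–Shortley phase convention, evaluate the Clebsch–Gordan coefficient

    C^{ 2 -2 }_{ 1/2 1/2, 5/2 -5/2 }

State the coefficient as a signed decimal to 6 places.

+0.912871

triangle: 1!×0!×4!/6! = 24/720
(j±m)!: 1!×0!×0!×5!×0!×4! = 2880
prefactor² = (2J+1)×Δ×N² = 480
  k=0: +1/(0!×1!×0!×0!×0!×4!) = 1/24
Σ = 1/24  ⇒  CG² = 480×1/24² = 5/6
CG = +√(5/6) = +0.912871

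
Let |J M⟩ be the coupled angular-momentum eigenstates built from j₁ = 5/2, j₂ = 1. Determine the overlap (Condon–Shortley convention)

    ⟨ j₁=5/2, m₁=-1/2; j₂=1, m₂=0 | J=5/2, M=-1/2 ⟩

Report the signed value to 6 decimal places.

√[6·1!4!1!/7! · 2!3!1!1!2!3!] = √(144/35)
  +(−1)^0/∏(0,1,3,1,1,0)! = 1/6  (running 1/6)
  +(−1)^1/∏(1,0,2,0,2,1)! = -1/4  (running -1/12)
⟨..|..⟩ = √(144/35)·(-1/12) = -0.169031

−√(1/35) ≈ -0.169031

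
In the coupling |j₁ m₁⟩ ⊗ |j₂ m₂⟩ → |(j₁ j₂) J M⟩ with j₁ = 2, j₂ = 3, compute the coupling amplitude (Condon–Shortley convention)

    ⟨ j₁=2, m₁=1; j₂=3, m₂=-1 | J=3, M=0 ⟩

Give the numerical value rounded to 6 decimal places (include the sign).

+0.182574

triangle: 2!*2!*4!/9! = 96/362880
(j±m)!: 3!*1!*2!*4!*3!*3! = 10368
prefactor² = (2J+1)*Δ*N² = 96/5
  k=0: +1/(0!*2!*1!*2!*1!*2!) = 1/8
  k=1: −1/(1!*1!*0!*1!*2!*3!) = -1/12
Σ = 1/24  ⇒  CG² = 96/5*1/24² = 1/30
CG = +√(1/30) = +0.182574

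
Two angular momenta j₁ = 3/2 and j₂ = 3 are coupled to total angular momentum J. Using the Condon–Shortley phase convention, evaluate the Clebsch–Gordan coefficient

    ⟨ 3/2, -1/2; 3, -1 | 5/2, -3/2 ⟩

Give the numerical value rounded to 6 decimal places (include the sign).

j₁+j₂−J=2  J+j₁−j₂=1  J−j₁+j₂=4  j₁+j₂+J+1=8
(j₁±m₁, j₂±m₂, J±M) = (1,2,2,4,1,4)
P² = 576/35
sum k=1..2:
  [1] −1/6 = -1/6
  [2] +1/48 = 1/48
S = -7/48
C² = P²·S² = 7/20 ; C = -0.591608

−√(7/20) = -0.591608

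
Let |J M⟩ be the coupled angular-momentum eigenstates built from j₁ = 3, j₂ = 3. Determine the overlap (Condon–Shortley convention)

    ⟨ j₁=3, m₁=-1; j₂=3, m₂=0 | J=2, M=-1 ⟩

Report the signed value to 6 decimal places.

+0.154303  (= +√(1/42))

√[5·4!2!2!/9! · 2!4!3!3!1!3!] = √(96/7)
  +(−1)^2/∏(2,2,2,1,0,1)! = 1/8  (running 1/8)
  +(−1)^3/∏(3,1,1,0,1,2)! = -1/12  (running 1/24)
⟨..|..⟩ = √(96/7)·(1/24) = +0.154303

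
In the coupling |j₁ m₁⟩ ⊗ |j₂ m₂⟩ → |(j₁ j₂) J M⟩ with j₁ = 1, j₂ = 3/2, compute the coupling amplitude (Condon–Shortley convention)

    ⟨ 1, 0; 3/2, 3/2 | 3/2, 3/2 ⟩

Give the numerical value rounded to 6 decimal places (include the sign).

-0.774597  (= −√(3/5))

j₁+j₂−J=1  J+j₁−j₂=1  J−j₁+j₂=2  j₁+j₂+J+1=5
(j₁±m₁, j₂±m₂, J±M) = (1,1,3,0,3,0)
P² = 12/5
sum k=1..1:
  [1] −1/2 = -1/2
S = -1/2
C² = P²·S² = 3/5 ; C = -0.774597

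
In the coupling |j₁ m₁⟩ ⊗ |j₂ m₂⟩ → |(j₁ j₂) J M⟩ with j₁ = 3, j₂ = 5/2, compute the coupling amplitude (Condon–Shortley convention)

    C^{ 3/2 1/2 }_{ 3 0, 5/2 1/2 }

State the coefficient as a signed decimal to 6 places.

+√(4/35) = +0.338062

j₁+j₂−J=4  J+j₁−j₂=2  J−j₁+j₂=1  j₁+j₂+J+1=8
(j₁±m₁, j₂±m₂, J±M) = (3,3,3,2,2,1)
P² = 144/35
sum k=2..3:
  [2] +1/4 = 1/4
  [3] −1/12 = -1/12
S = 1/6
C² = P²·S² = 4/35 ; C = +0.338062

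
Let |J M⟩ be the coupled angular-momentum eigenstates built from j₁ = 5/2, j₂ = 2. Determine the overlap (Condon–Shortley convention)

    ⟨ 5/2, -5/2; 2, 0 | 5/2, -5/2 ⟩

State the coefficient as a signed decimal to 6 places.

triangle: 2!*3!*2!/8! = 24/40320
(j±m)!: 0!*5!*2!*2!*0!*5! = 57600
prefactor² = (2J+1)*Δ*N² = 1440/7
  k=2: +1/(2!*0!*3!*0!*0!*2!) = 1/24
Σ = 1/24  ⇒  CG² = 1440/7*1/24² = 5/14
CG = +√(5/14) = +0.597614

+√(5/14) = +0.597614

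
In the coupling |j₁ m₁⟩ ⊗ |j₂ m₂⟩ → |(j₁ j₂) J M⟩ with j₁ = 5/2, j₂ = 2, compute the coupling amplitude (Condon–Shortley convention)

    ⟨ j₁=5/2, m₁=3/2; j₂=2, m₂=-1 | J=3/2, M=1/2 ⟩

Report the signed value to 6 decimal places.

j₁+j₂−J=3  J+j₁−j₂=2  J−j₁+j₂=1  j₁+j₂+J+1=7
(j₁±m₁, j₂±m₂, J±M) = (4,1,1,3,2,1)
P² = 96/35
sum k=0..1:
  [0] +1/6 = 1/6
  [1] −1/4 = -1/4
S = -1/12
C² = P²·S² = 2/105 ; C = -0.138013

−√(2/105) = -0.138013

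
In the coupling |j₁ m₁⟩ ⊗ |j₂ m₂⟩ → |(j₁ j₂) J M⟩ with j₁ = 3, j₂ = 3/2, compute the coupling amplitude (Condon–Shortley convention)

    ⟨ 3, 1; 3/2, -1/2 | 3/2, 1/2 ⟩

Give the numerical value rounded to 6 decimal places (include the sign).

-0.585540

√[4·3!3!0!/7! · 4!2!1!2!2!1!] = √(192/35)
  +(−1)^1/∏(1,2,1,0,2,0)! = -1/4  (running -1/4)
⟨..|..⟩ = √(192/35)·(-1/4) = -0.585540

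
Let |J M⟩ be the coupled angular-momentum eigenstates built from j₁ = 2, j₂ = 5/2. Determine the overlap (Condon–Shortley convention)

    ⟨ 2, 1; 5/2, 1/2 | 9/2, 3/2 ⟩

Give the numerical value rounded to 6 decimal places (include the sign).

+√(10/21) ≈ +0.690066

√[10·0!4!5!/10! · 3!1!3!2!6!3!] = √(17280/7)
  +(−1)^0/∏(0,0,1,3,3,2)! = 1/72  (running 1/72)
⟨..|..⟩ = √(17280/7)·(1/72) = +0.690066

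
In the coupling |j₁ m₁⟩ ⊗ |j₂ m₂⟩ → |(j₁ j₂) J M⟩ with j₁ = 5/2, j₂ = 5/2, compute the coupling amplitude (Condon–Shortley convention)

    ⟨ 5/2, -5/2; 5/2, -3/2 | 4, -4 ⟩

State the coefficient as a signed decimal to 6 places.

−√(1/2) = -0.707107

triangle: 1!×4!×4!/10! = 576/3628800
(j±m)!: 0!×5!×1!×4!×0!×8! = 116121600
prefactor² = (2J+1)×Δ×N² = 165888
  k=1: −1/(1!×0!×4!×0!×0!×4!) = -1/576
Σ = -1/576  ⇒  CG² = 165888×(-1/576)² = 1/2
CG = −√(1/2) = -0.707107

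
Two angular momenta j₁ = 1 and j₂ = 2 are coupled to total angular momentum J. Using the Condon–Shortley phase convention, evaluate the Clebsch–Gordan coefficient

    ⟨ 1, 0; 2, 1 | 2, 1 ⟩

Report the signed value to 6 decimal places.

j₁+j₂−J=1  J+j₁−j₂=1  J−j₁+j₂=3  j₁+j₂+J+1=6
(j₁±m₁, j₂±m₂, J±M) = (1,1,3,1,3,1)
P² = 3/2
sum k=0..1:
  [0] +1/6 = 1/6
  [1] −1/2 = -1/2
S = -1/3
C² = P²·S² = 1/6 ; C = -0.408248

−√(1/6) ≈ -0.408248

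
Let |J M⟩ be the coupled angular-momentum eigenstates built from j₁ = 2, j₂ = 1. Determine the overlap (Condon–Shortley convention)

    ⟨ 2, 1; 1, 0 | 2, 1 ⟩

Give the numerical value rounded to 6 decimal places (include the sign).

√[5·1!3!1!/6! · 3!1!1!1!3!1!] = √(3/2)
  +(−1)^0/∏(0,1,1,1,2,0)! = 1/2  (running 1/2)
  +(−1)^1/∏(1,0,0,0,3,1)! = -1/6  (running 1/3)
⟨..|..⟩ = √(3/2)·(1/3) = +0.408248

+0.408248  (= +√(1/6))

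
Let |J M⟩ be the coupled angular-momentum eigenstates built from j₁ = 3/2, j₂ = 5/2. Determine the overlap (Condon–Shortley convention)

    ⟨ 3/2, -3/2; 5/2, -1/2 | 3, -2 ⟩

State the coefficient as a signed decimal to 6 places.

triangle: 1!*2!*4!/8! = 48/40320
(j±m)!: 0!*3!*2!*3!*1!*5! = 8640
prefactor² = (2J+1)*Δ*N² = 72
  k=1: −1/(1!*0!*2!*1!*0!*3!) = -1/12
Σ = -1/12  ⇒  CG² = 72*(-1/12)² = 1/2
CG = −√(1/2) = -0.707107

−√(1/2) = -0.707107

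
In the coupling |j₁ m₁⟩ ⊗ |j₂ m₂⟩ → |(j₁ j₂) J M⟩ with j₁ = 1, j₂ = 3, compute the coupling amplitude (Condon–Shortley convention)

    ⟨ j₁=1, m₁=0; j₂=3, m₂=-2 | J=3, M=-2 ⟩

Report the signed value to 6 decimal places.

√[7·1!1!5!/8! · 1!1!1!5!1!5!] = √(300)
  +(−1)^0/∏(0,1,1,1,0,4)! = 1/24  (running 1/24)
  +(−1)^1/∏(1,0,0,0,1,5)! = -1/120  (running 1/30)
⟨..|..⟩ = √(300)·(1/30) = +0.577350

+√(1/3) ≈ +0.577350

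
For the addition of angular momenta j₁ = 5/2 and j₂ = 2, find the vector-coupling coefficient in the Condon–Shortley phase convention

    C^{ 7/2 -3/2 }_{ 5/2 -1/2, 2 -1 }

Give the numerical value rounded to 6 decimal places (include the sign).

triangle: 1!×4!×3!/9! = 144/362880
(j±m)!: 2!×3!×1!×3!×2!×5! = 17280
prefactor² = (2J+1)×Δ×N² = 384/7
  k=0: +1/(0!×1!×3!×1!×1!×2!) = 1/12
  k=1: −1/(1!×0!×2!×0!×2!×3!) = -1/24
Σ = 1/24  ⇒  CG² = 384/7×1/24² = 2/21
CG = +√(2/21) = +0.308607

+√(2/21) ≈ +0.308607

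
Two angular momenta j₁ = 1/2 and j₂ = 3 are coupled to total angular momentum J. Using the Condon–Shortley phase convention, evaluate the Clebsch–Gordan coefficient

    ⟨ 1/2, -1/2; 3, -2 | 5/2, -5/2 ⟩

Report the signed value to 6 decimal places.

triangle: 1!·0!·5!/7! = 120/5040
(j±m)!: 0!·1!·1!·5!·0!·5! = 14400
prefactor² = (2J+1)·Δ·N² = 14400/7
  k=1: −1/(1!·0!·0!·0!·0!·5!) = -1/120
Σ = -1/120  ⇒  CG² = 14400/7·(-1/120)² = 1/7
CG = −√(1/7) = -0.377964

-0.377964  (= −√(1/7))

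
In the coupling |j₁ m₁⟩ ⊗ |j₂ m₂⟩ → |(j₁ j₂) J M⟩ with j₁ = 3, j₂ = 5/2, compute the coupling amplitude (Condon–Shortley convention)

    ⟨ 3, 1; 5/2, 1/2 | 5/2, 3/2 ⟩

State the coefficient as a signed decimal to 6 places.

triangle: 3!×3!×2!/9! = 72/362880
(j±m)!: 4!×2!×3!×2!×4!×1! = 13824
prefactor² = (2J+1)×Δ×N² = 576/35
  k=1: −1/(1!×2!×1!×2!×2!×0!) = -1/8
  k=2: +1/(2!×1!×0!×1!×3!×1!) = 1/12
Σ = -1/24  ⇒  CG² = 576/35×(-1/24)² = 1/35
CG = −√(1/35) = -0.169031

−√(1/35) ≈ -0.169031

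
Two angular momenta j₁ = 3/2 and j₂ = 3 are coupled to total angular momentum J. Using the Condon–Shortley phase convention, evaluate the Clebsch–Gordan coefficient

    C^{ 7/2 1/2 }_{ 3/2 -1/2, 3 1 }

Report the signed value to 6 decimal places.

triangle: 1!*2!*5!/9! = 240/362880
(j±m)!: 1!*2!*4!*2!*4!*3! = 13824
prefactor² = (2J+1)*Δ*N² = 512/7
  k=0: +1/(0!*1!*2!*4!*0!*1!) = 1/48
  k=1: −1/(1!*0!*1!*3!*1!*2!) = -1/12
Σ = -1/16  ⇒  CG² = 512/7*(-1/16)² = 2/7
CG = −√(2/7) = -0.534522

−√(2/7) = -0.534522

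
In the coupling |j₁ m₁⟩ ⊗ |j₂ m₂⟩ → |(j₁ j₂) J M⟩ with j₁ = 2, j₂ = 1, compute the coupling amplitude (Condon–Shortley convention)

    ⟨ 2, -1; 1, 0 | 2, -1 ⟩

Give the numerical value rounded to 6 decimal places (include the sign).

-0.408248  (= −√(1/6))

j₁+j₂−J=1  J+j₁−j₂=3  J−j₁+j₂=1  j₁+j₂+J+1=6
(j₁±m₁, j₂±m₂, J±M) = (1,3,1,1,1,3)
P² = 3/2
sum k=0..1:
  [0] +1/6 = 1/6
  [1] −1/2 = -1/2
S = -1/3
C² = P²·S² = 1/6 ; C = -0.408248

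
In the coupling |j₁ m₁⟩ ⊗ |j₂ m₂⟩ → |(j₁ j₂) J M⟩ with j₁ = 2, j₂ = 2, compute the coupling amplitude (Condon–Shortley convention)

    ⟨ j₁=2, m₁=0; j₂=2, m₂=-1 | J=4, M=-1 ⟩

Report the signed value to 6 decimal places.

+0.654654  (= +√(3/7))

j₁+j₂−J=0  J+j₁−j₂=4  J−j₁+j₂=4  j₁+j₂+J+1=9
(j₁±m₁, j₂±m₂, J±M) = (2,2,1,3,3,5)
P² = 1728/7
sum k=0..0:
  [0] +1/24 = 1/24
S = 1/24
C² = P²·S² = 3/7 ; C = +0.654654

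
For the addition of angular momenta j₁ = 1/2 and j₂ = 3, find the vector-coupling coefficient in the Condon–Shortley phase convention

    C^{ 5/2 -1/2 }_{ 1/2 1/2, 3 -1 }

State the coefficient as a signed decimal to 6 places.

j₁+j₂−J=1  J+j₁−j₂=0  J−j₁+j₂=5  j₁+j₂+J+1=7
(j₁±m₁, j₂±m₂, J±M) = (1,0,2,4,2,3)
P² = 576/7
sum k=0..0:
  [0] +1/12 = 1/12
S = 1/12
C² = P²·S² = 4/7 ; C = +0.755929

+√(4/7) ≈ +0.755929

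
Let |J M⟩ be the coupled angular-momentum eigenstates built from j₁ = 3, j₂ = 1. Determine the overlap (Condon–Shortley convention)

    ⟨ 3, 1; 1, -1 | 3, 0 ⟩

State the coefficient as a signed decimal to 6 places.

+0.707107

triangle: 1!*5!*1!/8! = 120/40320
(j±m)!: 4!*2!*0!*2!*3!*3! = 3456
prefactor² = (2J+1)*Δ*N² = 72
  k=0: +1/(0!*1!*2!*0!*3!*1!) = 1/12
Σ = 1/12  ⇒  CG² = 72*1/12² = 1/2
CG = +√(1/2) = +0.707107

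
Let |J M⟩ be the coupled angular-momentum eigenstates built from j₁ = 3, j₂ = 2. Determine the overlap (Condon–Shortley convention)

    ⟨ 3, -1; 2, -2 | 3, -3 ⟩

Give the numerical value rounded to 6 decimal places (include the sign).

triangle: 2!×4!×2!/9! = 96/362880
(j±m)!: 2!×4!×0!×4!×0!×6! = 829440
prefactor² = (2J+1)×Δ×N² = 1536
  k=0: +1/(0!×2!×4!×0!×0!×2!) = 1/96
Σ = 1/96  ⇒  CG² = 1536×1/96² = 1/6
CG = +√(1/6) = +0.408248

+√(1/6) = +0.408248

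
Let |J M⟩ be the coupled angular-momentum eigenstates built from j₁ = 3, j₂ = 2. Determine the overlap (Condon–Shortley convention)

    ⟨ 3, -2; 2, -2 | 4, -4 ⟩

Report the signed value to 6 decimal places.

triangle: 1!·5!·3!/10! = 720/3628800
(j±m)!: 1!·5!·0!·4!·0!·8! = 116121600
prefactor² = (2J+1)·Δ·N² = 207360
  k=0: +1/(0!·1!·5!·0!·0!·3!) = 1/720
Σ = 1/720  ⇒  CG² = 207360·1/720² = 2/5
CG = +√(2/5) = +0.632456

+√(2/5) ≈ +0.632456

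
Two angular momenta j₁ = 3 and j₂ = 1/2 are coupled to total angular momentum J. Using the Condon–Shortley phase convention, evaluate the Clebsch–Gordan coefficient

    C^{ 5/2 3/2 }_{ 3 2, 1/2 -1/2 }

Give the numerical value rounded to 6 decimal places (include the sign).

triangle: 1!*5!*0!/7! = 120/5040
(j±m)!: 5!*1!*0!*1!*4!*1! = 2880
prefactor² = (2J+1)*Δ*N² = 2880/7
  k=0: +1/(0!*1!*1!*0!*4!*0!) = 1/24
Σ = 1/24  ⇒  CG² = 2880/7*1/24² = 5/7
CG = +√(5/7) = +0.845154

+√(5/7) ≈ +0.845154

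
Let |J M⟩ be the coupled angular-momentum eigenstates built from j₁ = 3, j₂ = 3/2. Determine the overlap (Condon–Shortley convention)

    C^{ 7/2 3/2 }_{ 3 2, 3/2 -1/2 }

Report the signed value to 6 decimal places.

+0.654654

√[8·1!5!2!/9! · 5!1!1!2!5!2!] = √(6400/21)
  +(−1)^0/∏(0,1,1,1,4,1)! = 1/24  (running 1/24)
  +(−1)^1/∏(1,0,0,0,5,2)! = -1/240  (running 3/80)
⟨..|..⟩ = √(6400/21)·(3/80) = +0.654654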